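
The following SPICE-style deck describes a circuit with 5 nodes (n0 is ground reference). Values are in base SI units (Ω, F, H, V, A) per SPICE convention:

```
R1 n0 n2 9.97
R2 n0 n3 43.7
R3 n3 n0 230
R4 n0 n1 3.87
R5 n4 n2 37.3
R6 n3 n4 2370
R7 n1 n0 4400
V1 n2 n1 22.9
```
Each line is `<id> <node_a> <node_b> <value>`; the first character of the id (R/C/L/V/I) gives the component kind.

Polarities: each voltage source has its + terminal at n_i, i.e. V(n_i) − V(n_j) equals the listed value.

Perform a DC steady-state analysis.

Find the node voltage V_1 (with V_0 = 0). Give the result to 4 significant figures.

Apply KCL at each of the 4 non-ground nodes and solve the resulting linear system.
Node n1: branches {R4, R7, V1} → V_1 = -6.418
Node n2: branches {R1, R5, V1} → V_2 = 16.48
Node n3: branches {R2, R3, R6} → V_3 = 0.2476
Node n4: branches {R5, R6} → V_4 = 16.23
Source currents: i(V1)=-1.660

-6.418 V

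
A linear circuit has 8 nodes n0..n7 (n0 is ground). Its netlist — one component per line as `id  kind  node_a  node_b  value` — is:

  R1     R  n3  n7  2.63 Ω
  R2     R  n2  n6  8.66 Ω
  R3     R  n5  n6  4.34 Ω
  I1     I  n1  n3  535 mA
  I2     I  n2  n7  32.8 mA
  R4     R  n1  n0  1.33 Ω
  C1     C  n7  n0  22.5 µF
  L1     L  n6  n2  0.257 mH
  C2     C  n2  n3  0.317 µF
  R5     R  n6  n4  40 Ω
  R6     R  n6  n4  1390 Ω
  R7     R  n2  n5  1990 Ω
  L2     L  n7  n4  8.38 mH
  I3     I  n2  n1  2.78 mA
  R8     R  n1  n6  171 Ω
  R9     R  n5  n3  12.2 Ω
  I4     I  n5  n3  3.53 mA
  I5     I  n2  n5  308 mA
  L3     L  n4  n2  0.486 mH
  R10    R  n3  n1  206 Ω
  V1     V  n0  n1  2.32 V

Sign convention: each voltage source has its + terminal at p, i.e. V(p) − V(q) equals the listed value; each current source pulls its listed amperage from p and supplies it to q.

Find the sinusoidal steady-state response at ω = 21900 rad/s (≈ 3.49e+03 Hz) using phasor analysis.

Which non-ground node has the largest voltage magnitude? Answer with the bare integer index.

Apply KCL at each of the 7 non-ground nodes and solve the resulting linear system.
Node n1: branches {I1, R4, I3, R8, R10, V1} → V_1 = -2.320+0.000j
Node n2: branches {R2, I2, L1, C2, R7, I3, I5, L3} → V_2 = -1.830-1.948j
Node n3: branches {R1, I1, C2, R9, I4, R10} → V_3 = 1.273-1.031j
Node n4: branches {R5, R6, L2, L3} → V_4 = -1.947-1.621j
Node n5: branches {R3, R7, R9, I4, I5} → V_5 = 0.6553-0.8434j
Node n6: branches {R2, R3, L1, R5, R6, R8} → V_6 = -0.8806-0.7744j
Node n7: branches {R1, I2, C1, L2} → V_7 = 0.01934-1.028j
Source currents: i(V1)=-1.238+0.009532j

2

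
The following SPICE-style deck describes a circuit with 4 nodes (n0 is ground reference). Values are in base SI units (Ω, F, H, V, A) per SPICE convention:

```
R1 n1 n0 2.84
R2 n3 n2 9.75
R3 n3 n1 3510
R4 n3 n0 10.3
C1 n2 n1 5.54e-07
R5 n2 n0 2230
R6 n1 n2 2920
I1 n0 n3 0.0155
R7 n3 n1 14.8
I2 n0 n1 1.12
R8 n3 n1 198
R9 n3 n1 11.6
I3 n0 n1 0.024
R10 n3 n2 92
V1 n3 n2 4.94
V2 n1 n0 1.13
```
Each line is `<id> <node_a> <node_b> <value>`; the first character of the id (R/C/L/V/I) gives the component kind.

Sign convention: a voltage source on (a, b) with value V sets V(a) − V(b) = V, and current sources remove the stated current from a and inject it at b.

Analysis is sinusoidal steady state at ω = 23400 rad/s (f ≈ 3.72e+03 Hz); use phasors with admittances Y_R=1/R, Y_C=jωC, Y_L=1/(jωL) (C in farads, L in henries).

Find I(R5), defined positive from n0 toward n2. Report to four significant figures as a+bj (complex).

Element admittances at ω=23400 rad/s:
  Y(R1) = 0.3521+0.000j S between n1,n0
  Y(R2) = 0.1026+0.000j S between n3,n2
  Y(R3) = 0.0002849+0.000j S between n3,n1
  Y(R4) = 0.09709+0.000j S between n3,n0
  Y(C1) = 0.000+0.01296j S between n2,n1
  Y(R5) = 0.0004484+0.000j S between n2,n0
  Y(R6) = 0.0003425+0.000j S between n1,n2
  I1: injects 0.0155 A into n3 (from n0)
  Y(R7) = 0.06757+0.000j S between n3,n1
  I2: injects 1.12 A into n1 (from n0)
  Y(R8) = 0.005051+0.000j S between n3,n1
  Y(R9) = 0.08621+0.000j S between n3,n1
  I3: injects 0.024 A into n1 (from n0)
  Y(R10) = 0.01087+0.000j S between n3,n2
  V1: constraint V(n3)−V(n2) = 4.94
  V2: constraint V(n1)−V(n0) = 1.13
Assemble and solve the 5×5 MNA system:
  V(n1)=1.130+0.000j  V(n2)=-4.150+0.2663j  V(n3)=0.7901+0.2663j
  i(V1)=-0.5675-0.06824j  i(V2)=0.6868-0.02598j

0.001861-0.0001194j A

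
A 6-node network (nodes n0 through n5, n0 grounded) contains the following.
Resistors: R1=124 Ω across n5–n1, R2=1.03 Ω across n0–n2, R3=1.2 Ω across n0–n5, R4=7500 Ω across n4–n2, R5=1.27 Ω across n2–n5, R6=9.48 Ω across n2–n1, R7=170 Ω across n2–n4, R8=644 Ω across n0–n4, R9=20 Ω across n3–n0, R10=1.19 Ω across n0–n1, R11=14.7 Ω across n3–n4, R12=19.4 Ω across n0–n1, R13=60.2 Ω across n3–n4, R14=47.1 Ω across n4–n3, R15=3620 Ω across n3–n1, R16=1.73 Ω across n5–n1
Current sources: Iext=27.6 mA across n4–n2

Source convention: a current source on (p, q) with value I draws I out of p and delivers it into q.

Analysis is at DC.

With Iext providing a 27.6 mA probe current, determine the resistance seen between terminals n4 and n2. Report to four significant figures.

Apply KCL at each of the 5 non-ground nodes and solve the resulting linear system.
Node n1: branches {R1, R6, R10, R12, R15, R16} → V_1 = 0.003335
Node n2: branches {R2, R4, R5, R6, R7, Iext} → V_2 = 0.01553
Node n3: branches {R9, R11, R13, R14, R15} → V_3 = -0.4477
Node n4: branches {R4, R7, R8, R11, R13, R14, Iext} → V_4 = -0.6603
Node n5: branches {R1, R3, R5, R16} → V_5 = 0.006427

R_eq = 24.49 Ω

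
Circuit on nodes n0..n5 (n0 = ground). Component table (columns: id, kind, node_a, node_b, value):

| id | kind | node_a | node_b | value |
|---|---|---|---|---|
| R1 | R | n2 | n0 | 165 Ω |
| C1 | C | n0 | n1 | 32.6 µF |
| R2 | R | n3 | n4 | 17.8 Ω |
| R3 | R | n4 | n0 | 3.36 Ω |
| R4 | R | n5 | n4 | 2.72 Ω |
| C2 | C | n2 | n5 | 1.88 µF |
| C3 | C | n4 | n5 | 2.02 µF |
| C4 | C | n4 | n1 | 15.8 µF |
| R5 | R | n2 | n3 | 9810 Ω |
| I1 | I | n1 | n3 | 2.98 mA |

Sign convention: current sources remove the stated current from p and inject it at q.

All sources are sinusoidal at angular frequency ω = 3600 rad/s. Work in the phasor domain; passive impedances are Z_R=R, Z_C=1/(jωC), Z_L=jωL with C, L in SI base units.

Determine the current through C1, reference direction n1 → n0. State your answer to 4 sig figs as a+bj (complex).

-0.001973+0.0002505j A

Element admittances at ω=3600 rad/s:
  Y(R1) = 0.006061+0.000j S between n2,n0
  Y(C1) = 0.000+0.1174j S between n0,n1
  Y(R2) = 0.05618+0.000j S between n3,n4
  Y(R3) = 0.2976+0.000j S between n4,n0
  Y(R4) = 0.3676+0.000j S between n5,n4
  Y(C2) = 0.000+0.006768j S between n2,n5
  Y(C3) = 0.000+0.007272j S between n4,n5
  Y(C4) = 0.000+0.05688j S between n4,n1
  Y(R5) = 0.0001019+0.000j S between n2,n3
  I1: injects 0.00298 A into n3 (from n1)
Assemble and solve the 5×5 MNA system:
  V(n1)=0.002135+0.01681j  V(n2)=0.004442+0.002225j  V(n3)=0.05948-0.0008815j  V(n4)=0.006540-0.0008871j  V(n5)=0.006481-0.0009235j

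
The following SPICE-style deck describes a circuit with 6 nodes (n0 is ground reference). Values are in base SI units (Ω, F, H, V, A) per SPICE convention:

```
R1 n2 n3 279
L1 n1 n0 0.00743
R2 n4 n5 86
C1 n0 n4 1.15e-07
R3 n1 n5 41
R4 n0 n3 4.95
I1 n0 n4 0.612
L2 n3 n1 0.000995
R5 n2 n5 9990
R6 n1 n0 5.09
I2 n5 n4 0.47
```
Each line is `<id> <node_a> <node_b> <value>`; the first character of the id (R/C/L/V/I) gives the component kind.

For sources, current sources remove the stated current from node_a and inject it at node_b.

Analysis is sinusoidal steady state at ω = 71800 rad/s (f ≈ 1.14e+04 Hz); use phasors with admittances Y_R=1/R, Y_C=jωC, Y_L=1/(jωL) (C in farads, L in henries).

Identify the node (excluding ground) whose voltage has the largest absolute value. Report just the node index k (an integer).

Element admittances at ω=71800 rad/s:
  Y(R1) = 0.003584+0.000j S between n2,n3
  Y(L1) = 0.000-0.001875j S between n1,n0
  Y(R2) = 0.01163+0.000j S between n4,n5
  Y(C1) = 0.000+0.008257j S between n0,n4
  Y(R3) = 0.02439+0.000j S between n1,n5
  Y(R4) = 0.2020+0.000j S between n0,n3
  I1: injects 0.612 A into n4 (from n0)
  Y(L2) = 0.000-0.01400j S between n3,n1
  Y(R5) = 0.0001001+0.000j S between n2,n5
  Y(R6) = 0.1965+0.000j S between n1,n0
  I2: injects 0.47 A into n4 (from n5)
Assemble and solve the 5×5 MNA system:
  V(n1)=0.7506-2.252j  V(n2)=0.001601-0.6401j  V(n3)=-0.1484-0.07236j  V(n4)=55.53-60.40j  V(n5)=5.372-20.97j

4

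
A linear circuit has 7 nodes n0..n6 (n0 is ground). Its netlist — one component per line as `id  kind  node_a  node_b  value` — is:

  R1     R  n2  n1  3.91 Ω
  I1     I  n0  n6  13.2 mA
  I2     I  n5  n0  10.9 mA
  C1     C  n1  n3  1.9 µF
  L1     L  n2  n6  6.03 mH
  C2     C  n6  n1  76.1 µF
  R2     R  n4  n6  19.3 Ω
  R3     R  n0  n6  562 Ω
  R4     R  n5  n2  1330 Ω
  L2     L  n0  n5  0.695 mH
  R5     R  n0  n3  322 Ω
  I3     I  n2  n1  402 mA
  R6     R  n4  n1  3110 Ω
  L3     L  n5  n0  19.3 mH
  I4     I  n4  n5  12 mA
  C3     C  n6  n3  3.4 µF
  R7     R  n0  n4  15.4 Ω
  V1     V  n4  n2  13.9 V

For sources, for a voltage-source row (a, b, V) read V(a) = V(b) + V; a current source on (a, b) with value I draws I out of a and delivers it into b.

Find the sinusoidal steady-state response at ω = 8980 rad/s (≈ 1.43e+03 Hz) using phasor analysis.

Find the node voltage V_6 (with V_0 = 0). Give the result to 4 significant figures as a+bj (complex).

-9.059-0.3904j V

Apply KCL at each of the 6 non-ground nodes and solve the resulting linear system.
Node n1: branches {R1, C1, C2, I3, R6} → V_1 = -9.200+0.4289j
Node n2: branches {R1, L1, R4, I3, V1} → V_2 = -13.05+0.04251j
Node n3: branches {C1, R5, C3} → V_3 = -9.065-0.6882j
Node n4: branches {R2, R6, I4, R7, V1} → V_4 = 0.8513+0.04251j
Node n5: branches {I2, R4, L2, L3, I4} → V_5 = -0.0004302-0.05247j
Node n6: branches {I1, L1, C2, R2, R3, C3} → V_6 = -9.059-0.3904j
Source currents: i(V1)=-0.5840-0.02507j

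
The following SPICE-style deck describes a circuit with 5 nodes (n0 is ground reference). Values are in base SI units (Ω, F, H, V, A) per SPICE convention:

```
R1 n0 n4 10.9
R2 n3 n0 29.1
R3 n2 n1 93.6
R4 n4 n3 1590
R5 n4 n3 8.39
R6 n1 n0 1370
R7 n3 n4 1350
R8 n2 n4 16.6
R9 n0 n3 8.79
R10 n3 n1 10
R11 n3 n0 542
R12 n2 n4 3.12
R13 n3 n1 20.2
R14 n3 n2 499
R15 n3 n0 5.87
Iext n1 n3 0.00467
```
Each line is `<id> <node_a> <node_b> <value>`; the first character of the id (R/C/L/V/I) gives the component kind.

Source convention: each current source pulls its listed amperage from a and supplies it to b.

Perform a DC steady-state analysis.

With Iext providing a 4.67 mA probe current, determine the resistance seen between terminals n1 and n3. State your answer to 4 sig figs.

Element admittances at DC:
  Y(R1) = 0.09174 S between n0,n4
  Y(R2) = 0.03436 S between n3,n0
  Y(R3) = 0.01068 S between n2,n1
  Y(R4) = 0.0006289 S between n4,n3
  Y(R5) = 0.1192 S between n4,n3
  Y(R6) = 0.0007299 S between n1,n0
  Y(R7) = 0.0007407 S between n3,n4
  Y(R8) = 0.06024 S between n2,n4
  Y(R9) = 0.1138 S between n0,n3
  Y(R10) = 0.1000 S between n3,n1
  Y(R11) = 0.001845 S between n3,n0
  Y(R12) = 0.3205 S between n2,n4
  Y(R13) = 0.04950 S between n3,n1
  Y(R14) = 0.002004 S between n3,n2
  Y(R15) = 0.1704 S between n3,n0
  Iext: injects 0.00467 A into n3 (from n1)
Assemble and solve the 4×4 MNA system:
  V(n1)=-0.02879  V(n2)=-0.001859  V(n3)=0.0003850  V(n4)=-0.001115

R_eq = 6.247 Ω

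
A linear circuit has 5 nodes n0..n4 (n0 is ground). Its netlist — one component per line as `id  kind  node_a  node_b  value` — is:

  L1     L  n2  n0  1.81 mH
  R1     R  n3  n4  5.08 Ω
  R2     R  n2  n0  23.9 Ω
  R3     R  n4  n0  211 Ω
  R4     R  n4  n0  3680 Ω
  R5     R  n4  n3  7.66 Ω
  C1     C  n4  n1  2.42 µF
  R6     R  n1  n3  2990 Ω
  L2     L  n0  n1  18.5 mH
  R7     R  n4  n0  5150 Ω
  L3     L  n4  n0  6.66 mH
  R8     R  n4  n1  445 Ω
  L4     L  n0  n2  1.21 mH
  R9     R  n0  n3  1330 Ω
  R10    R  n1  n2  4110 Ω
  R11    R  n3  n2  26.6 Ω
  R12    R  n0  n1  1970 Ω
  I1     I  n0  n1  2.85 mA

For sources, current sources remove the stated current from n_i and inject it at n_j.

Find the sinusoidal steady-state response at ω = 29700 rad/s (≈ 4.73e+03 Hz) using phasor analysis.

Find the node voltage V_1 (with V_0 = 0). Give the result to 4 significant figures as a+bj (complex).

Apply KCL at each of the 4 non-ground nodes and solve the resulting linear system.
Node n1: branches {C1, R6, L2, R8, R10, R12, I1} → V_1 = 0.08520+0.0004794j
Node n2: branches {L1, R2, L4, R10, R11} → V_2 = 0.01880+0.02887j
Node n3: branches {R1, R5, R6, R9, R11} → V_3 = 0.07495+0.03796j
Node n4: branches {R1, R3, R4, R5, C1, R7, L3, R8} → V_4 = 0.08156+0.03913j

0.08520+0.0004794j V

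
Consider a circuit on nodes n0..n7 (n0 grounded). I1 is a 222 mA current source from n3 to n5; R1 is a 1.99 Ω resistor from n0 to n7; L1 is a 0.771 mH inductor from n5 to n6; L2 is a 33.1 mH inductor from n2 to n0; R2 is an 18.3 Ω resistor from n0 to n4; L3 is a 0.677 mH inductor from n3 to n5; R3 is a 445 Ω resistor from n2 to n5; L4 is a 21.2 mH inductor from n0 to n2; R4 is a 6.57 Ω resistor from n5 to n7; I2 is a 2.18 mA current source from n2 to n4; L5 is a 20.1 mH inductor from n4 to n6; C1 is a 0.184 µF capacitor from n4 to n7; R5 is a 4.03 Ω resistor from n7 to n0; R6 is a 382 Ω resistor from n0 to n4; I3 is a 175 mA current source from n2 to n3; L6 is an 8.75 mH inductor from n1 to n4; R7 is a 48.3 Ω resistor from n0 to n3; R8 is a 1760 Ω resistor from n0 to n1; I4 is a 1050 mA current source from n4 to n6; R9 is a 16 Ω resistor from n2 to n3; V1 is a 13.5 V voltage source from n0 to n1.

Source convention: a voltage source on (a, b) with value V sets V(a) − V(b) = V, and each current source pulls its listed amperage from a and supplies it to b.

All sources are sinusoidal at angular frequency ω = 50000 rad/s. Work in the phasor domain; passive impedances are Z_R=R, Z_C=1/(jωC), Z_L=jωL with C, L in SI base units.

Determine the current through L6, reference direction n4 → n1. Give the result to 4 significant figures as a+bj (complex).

0.005529+0.008801j A

Element admittances at ω=50000 rad/s:
  I1: injects 0.222 A into n5 (from n3)
  Y(R1) = 0.5025+0.000j S between n0,n7
  Y(L1) = 0.000-0.02594j S between n5,n6
  Y(L2) = 0.000-0.0006042j S between n2,n0
  Y(R2) = 0.05464+0.000j S between n0,n4
  Y(L3) = 0.000-0.02954j S between n3,n5
  Y(R3) = 0.002247+0.000j S between n2,n5
  Y(L4) = 0.000-0.0009434j S between n0,n2
  Y(R4) = 0.1522+0.000j S between n5,n7
  I2: injects 0.00218 A into n4 (from n2)
  Y(L5) = 0.000-0.0009950j S between n4,n6
  Y(C1) = 0.000+0.009200j S between n4,n7
  Y(R5) = 0.2481+0.000j S between n7,n0
  Y(R6) = 0.002618+0.000j S between n0,n4
  I3: injects 0.175 A into n3 (from n2)
  Y(L6) = 0.000-0.002286j S between n1,n4
  Y(R7) = 0.02070+0.000j S between n0,n3
  Y(R8) = 0.0005682+0.000j S between n0,n1
  I4: injects 1.05 A into n6 (from n4)
  Y(R9) = 0.06250+0.000j S between n2,n3
  V1: constraint V(n0)−V(n1) = 13.5
Assemble and solve the 8×8 MNA system:
  V(n1)=-13.50+0.000j  V(n2)=-0.2207-6.761j  V(n3)=2.163-7.039j  V(n4)=-17.35+2.419j  V(n5)=7.683+1.110j  V(n6)=6.758+40.14j  V(n7)=1.270-0.002585j
  i(V1)=-0.01320-0.008801j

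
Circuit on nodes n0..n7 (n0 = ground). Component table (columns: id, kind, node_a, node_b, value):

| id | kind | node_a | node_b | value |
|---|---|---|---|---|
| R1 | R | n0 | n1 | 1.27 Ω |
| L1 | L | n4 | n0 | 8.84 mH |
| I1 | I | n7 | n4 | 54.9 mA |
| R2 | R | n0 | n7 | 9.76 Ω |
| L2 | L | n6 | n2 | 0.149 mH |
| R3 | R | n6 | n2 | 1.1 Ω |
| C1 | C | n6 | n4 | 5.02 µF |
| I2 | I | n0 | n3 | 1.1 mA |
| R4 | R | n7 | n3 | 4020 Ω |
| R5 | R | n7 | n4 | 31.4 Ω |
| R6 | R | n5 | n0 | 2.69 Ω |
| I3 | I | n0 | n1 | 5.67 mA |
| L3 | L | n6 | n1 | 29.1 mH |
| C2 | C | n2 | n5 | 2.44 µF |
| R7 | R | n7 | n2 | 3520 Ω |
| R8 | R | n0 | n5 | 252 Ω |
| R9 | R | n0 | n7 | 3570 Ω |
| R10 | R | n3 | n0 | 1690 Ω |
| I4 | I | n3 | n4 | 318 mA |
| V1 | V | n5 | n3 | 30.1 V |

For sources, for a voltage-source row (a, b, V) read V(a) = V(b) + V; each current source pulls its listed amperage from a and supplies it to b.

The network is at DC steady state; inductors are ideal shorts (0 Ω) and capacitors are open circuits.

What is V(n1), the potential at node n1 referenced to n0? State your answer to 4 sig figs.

MNA unknowns: 7 node voltages V₁..V_7 plus 4 source currents (L1, L2, L3, V1)
R1: Y=0.7874 on G[0,1]
L1: row V4−V0=0, i_L1 at 4,0
I1: z[7]−=0.0549, z[4]+=0.0549
R2: Y=0.1025 on G[0,7]
L2: row V6−V2=0, i_L2 at 6,2
R3: Y=0.9091 on G[6,2]
C1: Y=0.000 on G[6,4]
I2: z[0]−=0.0011, z[3]+=0.0011
R4: Y=0.0002488 on G[7,3]
R5: Y=0.03185 on G[7,4]
R6: Y=0.3717 on G[5,0]
I3: z[0]−=0.00567, z[1]+=0.00567
L3: row V6−V1=0, i_L3 at 6,1
C2: Y=0.000 on G[2,5]
R7: Y=0.0002841 on G[7,2]
R8: Y=0.003968 on G[0,5]
R9: Y=0.0002801 on G[0,7]
R10: Y=0.0005917 on G[3,0]
I4: z[3]−=0.318, z[4]+=0.318
V1: row V5−V3=30.1, i_V1 at 5,3
solve → V1=0.007031, V2=0.007031, V3=-30.87, V4=0.000, V5=-0.7747, V6=0.007031, V7=-0.4631
aux → i_L1=0.3582, i_L2=0.0001336, i_L3=-0.0001336, i_V1=0.2911

0.007031 V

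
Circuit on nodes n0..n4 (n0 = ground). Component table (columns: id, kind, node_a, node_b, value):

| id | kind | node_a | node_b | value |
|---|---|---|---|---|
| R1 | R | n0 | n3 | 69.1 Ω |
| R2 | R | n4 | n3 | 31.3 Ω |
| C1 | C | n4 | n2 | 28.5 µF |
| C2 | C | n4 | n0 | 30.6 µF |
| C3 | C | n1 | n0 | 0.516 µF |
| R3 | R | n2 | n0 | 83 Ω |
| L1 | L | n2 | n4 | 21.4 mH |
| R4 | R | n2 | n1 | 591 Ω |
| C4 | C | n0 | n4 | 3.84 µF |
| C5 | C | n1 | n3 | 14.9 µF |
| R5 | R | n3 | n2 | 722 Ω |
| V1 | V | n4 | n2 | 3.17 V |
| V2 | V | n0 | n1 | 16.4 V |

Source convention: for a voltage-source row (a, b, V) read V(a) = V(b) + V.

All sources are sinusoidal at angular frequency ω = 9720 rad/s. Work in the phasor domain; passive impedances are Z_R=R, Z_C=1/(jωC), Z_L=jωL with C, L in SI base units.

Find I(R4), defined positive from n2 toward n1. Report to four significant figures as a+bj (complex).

Apply KCL at each of the 4 non-ground nodes and solve the resulting linear system.
Node n1: branches {C3, R4, C5, V2} → V_1 = -16.40+0.000j
Node n2: branches {C1, R3, L1, R4, R5, V1} → V_2 = -3.814+1.300j
Node n3: branches {R1, R2, C5, R5} → V_3 = -14.57-4.631j
Node n4: branches {R2, C1, C2, L1, C4, V1} → V_4 = -0.6440+1.300j
Source currents: i(V1)=-0.009756-0.8368j, i(V2)=-0.6921-0.3492j

0.02130+0.002200j A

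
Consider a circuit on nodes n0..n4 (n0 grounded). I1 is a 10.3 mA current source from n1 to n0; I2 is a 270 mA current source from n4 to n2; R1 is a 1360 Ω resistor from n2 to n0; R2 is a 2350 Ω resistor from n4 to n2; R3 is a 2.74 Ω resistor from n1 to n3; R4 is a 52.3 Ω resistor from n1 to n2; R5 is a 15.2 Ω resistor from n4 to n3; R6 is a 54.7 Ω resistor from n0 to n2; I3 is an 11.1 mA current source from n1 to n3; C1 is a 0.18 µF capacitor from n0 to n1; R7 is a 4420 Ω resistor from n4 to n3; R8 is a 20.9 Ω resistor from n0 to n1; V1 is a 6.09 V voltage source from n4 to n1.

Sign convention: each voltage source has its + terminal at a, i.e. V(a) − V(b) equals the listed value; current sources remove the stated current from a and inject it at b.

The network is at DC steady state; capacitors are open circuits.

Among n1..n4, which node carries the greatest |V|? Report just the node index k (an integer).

Element admittances at DC:
  I1: injects 0.0103 A into n0 (from n1)
  I2: injects 0.27 A into n2 (from n4)
  Y(R1) = 0.0007353 S between n2,n0
  Y(R2) = 0.0004255 S between n4,n2
  Y(R3) = 0.3650 S between n1,n3
  Y(R4) = 0.01912 S between n1,n2
  Y(R5) = 0.06579 S between n4,n3
  Y(R6) = 0.01828 S between n0,n2
  I3: injects 0.0111 A into n3 (from n1)
  Y(C1) = 0.000 S between n0,n1
  Y(R7) = 0.0002262 S between n4,n3
  Y(R8) = 0.04785 S between n0,n1
  V1: constraint V(n4)−V(n1) = 6.09
Assemble and solve the 5×5 MNA system:
  V(n1)=-2.518  V(n2)=5.793  V(n3)=-1.559  V(n4)=3.572
  i(V1)=-0.6078

2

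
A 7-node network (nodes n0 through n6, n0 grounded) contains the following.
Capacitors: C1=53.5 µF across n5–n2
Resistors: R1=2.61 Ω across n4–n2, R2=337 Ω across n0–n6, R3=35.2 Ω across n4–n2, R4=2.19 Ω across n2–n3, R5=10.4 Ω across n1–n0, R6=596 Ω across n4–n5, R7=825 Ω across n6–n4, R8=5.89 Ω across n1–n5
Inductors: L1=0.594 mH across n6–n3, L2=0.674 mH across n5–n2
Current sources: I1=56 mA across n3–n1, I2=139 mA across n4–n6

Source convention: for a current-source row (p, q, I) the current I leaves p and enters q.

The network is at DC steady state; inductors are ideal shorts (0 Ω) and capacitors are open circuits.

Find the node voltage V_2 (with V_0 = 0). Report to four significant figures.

MNA unknowns: 6 node voltages V₁..V_6 plus 2 source currents (L1, L2)
C1: Y=0.000 on G[5,2]
R1: Y=0.3831 on G[4,2]
R2: Y=0.002967 on G[0,6]
R3: Y=0.02841 on G[4,2]
R4: Y=0.4566 on G[2,3]
R5: Y=0.09615 on G[1,0]
R6: Y=0.001678 on G[4,5]
L1: row V6−V3=0, i_L1 at 6,3
R7: Y=0.001212 on G[6,4]
L2: row V5−V2=0, i_L2 at 5,2
I1: z[3]−=0.056, z[1]+=0.056
R8: Y=0.1698 on G[1,5]
I2: z[4]−=0.139, z[6]+=0.139
solve → V1=0.004372, V2=-0.3230, V3=-0.1417, V4=-0.6579, V5=-0.3230, V6=-0.1417
aux → i_L1=0.1388, i_L2=0.05502

-0.3230 V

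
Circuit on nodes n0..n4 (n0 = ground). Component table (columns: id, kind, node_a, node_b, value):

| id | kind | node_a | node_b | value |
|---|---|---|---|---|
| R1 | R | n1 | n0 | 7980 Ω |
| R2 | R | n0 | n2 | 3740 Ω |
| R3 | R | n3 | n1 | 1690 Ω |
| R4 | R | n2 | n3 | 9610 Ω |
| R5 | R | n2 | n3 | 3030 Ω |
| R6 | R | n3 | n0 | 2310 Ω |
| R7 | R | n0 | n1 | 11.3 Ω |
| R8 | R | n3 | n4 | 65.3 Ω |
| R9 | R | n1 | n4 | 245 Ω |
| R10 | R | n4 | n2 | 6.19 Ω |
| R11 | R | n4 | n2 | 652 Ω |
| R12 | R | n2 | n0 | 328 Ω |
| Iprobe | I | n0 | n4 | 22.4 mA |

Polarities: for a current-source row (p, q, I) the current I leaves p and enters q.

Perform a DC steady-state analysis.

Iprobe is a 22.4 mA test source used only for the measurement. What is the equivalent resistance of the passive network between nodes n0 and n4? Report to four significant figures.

Apply KCL at each of the 4 non-ground nodes and solve the resulting linear system.
Node n1: branches {R1, R3, R7, R9} → V_1 = 0.1381
Node n2: branches {R2, R4, R5, R10, R11, R12} → V_2 = 2.723
Node n3: branches {R3, R4, R5, R6, R8} → V_3 = 2.612
Node n4: branches {R8, R9, R10, R11, Iprobe} → V_4 = 2.778

R_eq = 124.0 Ω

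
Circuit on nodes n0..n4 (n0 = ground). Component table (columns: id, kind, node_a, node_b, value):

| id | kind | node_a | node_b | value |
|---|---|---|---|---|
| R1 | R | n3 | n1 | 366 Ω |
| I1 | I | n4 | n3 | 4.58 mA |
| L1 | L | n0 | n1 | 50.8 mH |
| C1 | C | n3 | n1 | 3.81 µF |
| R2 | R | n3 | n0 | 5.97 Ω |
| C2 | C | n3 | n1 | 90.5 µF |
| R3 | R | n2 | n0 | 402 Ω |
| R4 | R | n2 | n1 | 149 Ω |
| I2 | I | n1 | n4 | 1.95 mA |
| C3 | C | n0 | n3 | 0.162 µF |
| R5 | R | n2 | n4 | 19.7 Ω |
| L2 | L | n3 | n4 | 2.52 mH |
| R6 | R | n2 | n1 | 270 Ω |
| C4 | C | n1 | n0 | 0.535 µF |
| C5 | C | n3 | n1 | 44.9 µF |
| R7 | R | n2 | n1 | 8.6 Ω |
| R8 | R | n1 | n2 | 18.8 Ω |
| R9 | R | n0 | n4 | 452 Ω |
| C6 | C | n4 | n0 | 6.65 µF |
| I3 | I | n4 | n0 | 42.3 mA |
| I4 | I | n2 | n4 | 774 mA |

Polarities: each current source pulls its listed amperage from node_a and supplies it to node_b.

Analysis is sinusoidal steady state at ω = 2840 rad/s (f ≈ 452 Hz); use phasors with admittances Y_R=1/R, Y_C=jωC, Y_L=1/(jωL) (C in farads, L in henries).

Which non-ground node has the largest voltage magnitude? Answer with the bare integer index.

4

Element admittances at ω=2840 rad/s:
  Y(R1) = 0.002732+0.000j S between n3,n1
  I1: injects 0.00458 A into n3 (from n4)
  Y(L1) = 0.000-0.006931j S between n0,n1
  Y(C1) = 0.000+0.01082j S between n3,n1
  Y(R2) = 0.1675+0.000j S between n3,n0
  Y(C2) = 0.000+0.2570j S between n3,n1
  Y(R3) = 0.002488+0.000j S between n2,n0
  Y(R4) = 0.006711+0.000j S between n2,n1
  I2: injects 0.00195 A into n4 (from n1)
  Y(C3) = 0.000+0.0004601j S between n0,n3
  Y(R5) = 0.05076+0.000j S between n2,n4
  Y(L2) = 0.000-0.1397j S between n3,n4
  Y(R6) = 0.003704+0.000j S between n2,n1
  Y(C4) = 0.000+0.001519j S between n1,n0
  Y(C5) = 0.000+0.1275j S between n3,n1
  Y(R7) = 0.1163+0.000j S between n2,n1
  Y(R8) = 0.05319+0.000j S between n1,n2
  Y(R9) = 0.002212+0.000j S between n0,n4
  Y(C6) = 0.000+0.01889j S between n4,n0
  I3: injects 0.0423 A into n0 (from n4)
  I4: injects 0.774 A into n4 (from n2)
Assemble and solve the 4×4 MNA system:
  V(n1)=0.4683+1.252j  V(n2)=-2.687+1.862j  V(n3)=0.1941-0.2080j  V(n4)=1.247+4.117j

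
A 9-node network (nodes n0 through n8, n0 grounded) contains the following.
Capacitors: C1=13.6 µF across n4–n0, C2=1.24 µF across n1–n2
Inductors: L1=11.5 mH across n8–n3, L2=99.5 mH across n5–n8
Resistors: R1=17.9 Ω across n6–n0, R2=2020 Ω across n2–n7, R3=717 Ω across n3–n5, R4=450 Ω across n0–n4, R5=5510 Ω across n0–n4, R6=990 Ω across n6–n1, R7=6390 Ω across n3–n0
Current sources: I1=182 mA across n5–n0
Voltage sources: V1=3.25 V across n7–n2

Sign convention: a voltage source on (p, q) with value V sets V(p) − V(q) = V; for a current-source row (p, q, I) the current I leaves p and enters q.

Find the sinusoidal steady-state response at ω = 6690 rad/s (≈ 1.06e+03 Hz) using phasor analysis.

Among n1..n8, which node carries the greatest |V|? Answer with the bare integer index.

5

MNA unknowns: 8 node voltages V₁..V_8 plus 1 source current (V1)
C1: Y=0.000+0.09098j on G[4,0]
L1: Y=0.000-0.01300j on G[8,3]
R1: Y=0.05587+0.000j on G[6,0]
L2: Y=0.000-0.001502j on G[5,8]
R2: Y=0.0004950+0.000j on G[2,7]
R3: Y=0.001395+0.000j on G[3,5]
R4: Y=0.002222+0.000j on G[0,4]
R5: Y=0.0001815+0.000j on G[0,4]
C2: Y=0.000+0.008296j on G[1,2]
R6: Y=0.001010+0.000j on G[6,1]
I1: z[5]−=0.182, z[0]+=0.182
R7: Y=0.0001565+0.000j on G[3,0]
V1: row V7−V2=3.25, i_V1 at 7,2
solve → V1=0.000+0.000j, V2=0.000+0.000j, V3=-1163+0.000j, V4=0.000+0.000j, V5=-1231-65.21j, V6=0.000+0.000j, V7=3.250+0.000j, V8=-1170-6.756j
aux → i_V1=-0.001609+0.000j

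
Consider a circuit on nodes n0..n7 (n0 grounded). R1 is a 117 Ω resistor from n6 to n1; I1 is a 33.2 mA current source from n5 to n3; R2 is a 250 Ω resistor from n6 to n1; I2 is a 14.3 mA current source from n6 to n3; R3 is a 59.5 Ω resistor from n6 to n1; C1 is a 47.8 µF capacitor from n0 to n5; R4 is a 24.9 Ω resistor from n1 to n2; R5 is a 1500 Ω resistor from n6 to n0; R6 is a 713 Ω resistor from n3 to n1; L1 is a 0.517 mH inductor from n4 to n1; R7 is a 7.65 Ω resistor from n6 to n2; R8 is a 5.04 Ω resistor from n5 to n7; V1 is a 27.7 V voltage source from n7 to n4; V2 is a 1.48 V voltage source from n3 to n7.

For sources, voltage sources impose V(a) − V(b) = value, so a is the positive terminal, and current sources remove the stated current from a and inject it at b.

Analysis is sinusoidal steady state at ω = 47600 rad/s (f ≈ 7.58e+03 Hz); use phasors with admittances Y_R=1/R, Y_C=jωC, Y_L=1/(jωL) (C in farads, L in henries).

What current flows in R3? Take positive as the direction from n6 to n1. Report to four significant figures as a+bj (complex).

0.001095-0.0002010j A

MNA unknowns: 7 node voltages V₁..V_7 plus 2 source currents (V1, V2)
R1: Y=0.008547+0.000j on G[6,1]
I1: z[5]−=0.0332, z[3]+=0.0332
R2: Y=0.004000+0.000j on G[6,1]
I2: z[6]−=0.0143, z[3]+=0.0143
R3: Y=0.01681+0.000j on G[6,1]
C1: Y=0.000+2.275j on G[0,5]
R4: Y=0.04016+0.000j on G[1,2]
R5: Y=0.0006667+0.000j on G[6,0]
R6: Y=0.001403+0.000j on G[3,1]
L1: Y=0.000-0.04064j on G[4,1]
R7: Y=0.1307+0.000j on G[6,2]
R8: Y=0.1984+0.000j on G[5,7]
V1: row V7−V4=27.7, i_V1 at 7,4
V2: row V3−V7=1.48, i_V2 at 3,7
solve → V1=-27.39+1.090j, V2=-27.34+1.081j, V3=1.739-0.01163j, V4=-27.44-0.01163j, V5=-0.0003158-0.008005j, V6=-27.32+1.078j, V7=0.2588-0.01163j
aux → i_V1=-0.04476+0.002264j, i_V2=0.006652+0.001545j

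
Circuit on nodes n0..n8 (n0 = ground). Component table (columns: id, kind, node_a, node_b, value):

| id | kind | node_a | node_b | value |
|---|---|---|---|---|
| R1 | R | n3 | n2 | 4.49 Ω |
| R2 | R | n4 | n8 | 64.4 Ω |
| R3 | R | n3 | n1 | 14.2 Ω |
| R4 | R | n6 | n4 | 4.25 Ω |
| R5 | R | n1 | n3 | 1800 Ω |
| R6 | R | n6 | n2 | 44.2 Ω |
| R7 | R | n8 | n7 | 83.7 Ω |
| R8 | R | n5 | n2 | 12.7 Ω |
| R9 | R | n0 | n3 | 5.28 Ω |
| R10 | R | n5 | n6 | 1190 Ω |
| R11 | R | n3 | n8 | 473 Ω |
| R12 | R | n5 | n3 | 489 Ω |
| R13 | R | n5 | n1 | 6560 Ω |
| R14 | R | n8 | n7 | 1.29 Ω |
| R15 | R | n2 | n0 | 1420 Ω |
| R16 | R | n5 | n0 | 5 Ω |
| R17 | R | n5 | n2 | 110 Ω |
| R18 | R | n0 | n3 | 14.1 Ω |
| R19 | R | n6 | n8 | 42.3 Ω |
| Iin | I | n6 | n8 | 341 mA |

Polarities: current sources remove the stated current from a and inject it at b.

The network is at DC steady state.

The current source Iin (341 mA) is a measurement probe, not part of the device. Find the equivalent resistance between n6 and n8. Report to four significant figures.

R_eq = 24.92 Ω

Apply KCL at each of the 8 non-ground nodes and solve the resulting linear system.
Node n1: branches {R3, R5, R13} → V_1 = 0.01237
Node n2: branches {R1, R6, R8, R15, R17} → V_2 = -0.04625
Node n3: branches {R1, R3, R5, R9, R11, R12, R18} → V_3 = 0.01243
Node n4: branches {R2, R4} → V_4 = -0.2167
Node n5: branches {R8, R10, R12, R13, R16, R17} → V_5 = -0.01602
Node n6: branches {R4, R6, R10, R19, Iin} → V_6 = -0.7427
Node n7: branches {R7, R14} → V_7 = 7.754
Node n8: branches {R2, R7, R11, R14, R19, Iin} → V_8 = 7.754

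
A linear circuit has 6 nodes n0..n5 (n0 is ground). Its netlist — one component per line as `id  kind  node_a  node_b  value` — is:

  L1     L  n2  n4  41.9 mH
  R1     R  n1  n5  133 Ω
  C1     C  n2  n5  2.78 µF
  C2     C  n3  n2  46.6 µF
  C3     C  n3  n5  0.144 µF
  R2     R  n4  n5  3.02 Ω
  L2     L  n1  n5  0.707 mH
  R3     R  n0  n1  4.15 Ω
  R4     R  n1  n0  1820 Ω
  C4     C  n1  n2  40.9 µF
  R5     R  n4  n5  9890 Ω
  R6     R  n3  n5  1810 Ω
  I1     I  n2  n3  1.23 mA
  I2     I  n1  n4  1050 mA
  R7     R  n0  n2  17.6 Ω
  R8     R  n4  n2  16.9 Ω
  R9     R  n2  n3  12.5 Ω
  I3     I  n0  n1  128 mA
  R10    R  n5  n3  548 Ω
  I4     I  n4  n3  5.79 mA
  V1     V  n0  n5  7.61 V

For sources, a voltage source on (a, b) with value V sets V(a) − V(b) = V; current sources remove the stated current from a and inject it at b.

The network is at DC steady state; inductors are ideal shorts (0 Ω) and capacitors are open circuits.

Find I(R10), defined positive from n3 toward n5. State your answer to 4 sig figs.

0.006884 A

Element admittances at DC:
  L1: short n2↔n4 (DC inductor)
  Y(R1) = 0.007519 S between n1,n5
  Y(C1) = 0.000 S between n2,n5
  Y(C2) = 0.000 S between n3,n2
  Y(C3) = 0.000 S between n3,n5
  Y(R2) = 0.3311 S between n4,n5
  L2: short n1↔n5 (DC inductor)
  Y(R3) = 0.2410 S between n0,n1
  Y(R4) = 0.0005495 S between n1,n0
  Y(C4) = 0.000 S between n1,n2
  Y(R5) = 0.0001011 S between n4,n5
  Y(R6) = 0.0005525 S between n3,n5
  I1: injects 0.00123 A into n3 (from n2)
  I2: injects 1.05 A into n4 (from n1)
  Y(R7) = 0.05682 S between n0,n2
  Y(R8) = 0.05917 S between n4,n2
  Y(R9) = 0.08000 S between n2,n3
  I3: injects 0.128 A into n1 (from n0)
  Y(R10) = 0.001825 S between n5,n3
  I4: injects 0.00579 A into n3 (from n4)
  V1: constraint V(n0)−V(n5) = 7.61
Assemble and solve the 8×8 MNA system:
  V(n1)=-7.610  V(n2)=-3.813  V(n3)=-3.837  V(n4)=-3.813  V(n5)=-7.610
  i(L1)=0.2135  i(L2)=0.9159  i(V1)=-2.183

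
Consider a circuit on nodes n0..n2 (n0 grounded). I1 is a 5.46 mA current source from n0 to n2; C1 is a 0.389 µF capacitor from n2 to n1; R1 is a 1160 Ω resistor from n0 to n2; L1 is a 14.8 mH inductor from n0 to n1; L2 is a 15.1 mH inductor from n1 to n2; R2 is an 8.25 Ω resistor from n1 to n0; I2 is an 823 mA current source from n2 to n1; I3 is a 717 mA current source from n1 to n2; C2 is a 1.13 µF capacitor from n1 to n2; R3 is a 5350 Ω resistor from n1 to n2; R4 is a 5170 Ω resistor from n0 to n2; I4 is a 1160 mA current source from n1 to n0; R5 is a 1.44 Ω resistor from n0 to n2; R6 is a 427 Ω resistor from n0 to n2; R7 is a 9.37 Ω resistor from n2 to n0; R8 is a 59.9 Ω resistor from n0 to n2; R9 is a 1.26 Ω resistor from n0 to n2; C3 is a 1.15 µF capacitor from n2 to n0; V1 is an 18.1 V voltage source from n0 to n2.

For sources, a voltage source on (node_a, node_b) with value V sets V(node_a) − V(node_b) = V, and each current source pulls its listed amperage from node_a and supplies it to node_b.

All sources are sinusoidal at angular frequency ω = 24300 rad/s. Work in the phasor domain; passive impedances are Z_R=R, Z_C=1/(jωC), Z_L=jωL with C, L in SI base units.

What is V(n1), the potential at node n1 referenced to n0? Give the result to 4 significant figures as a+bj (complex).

-9.400-2.665j V

Element admittances at ω=24300 rad/s:
  I1: injects 0.00546 A into n2 (from n0)
  Y(C1) = 0.000+0.009453j S between n2,n1
  Y(R1) = 0.0008621+0.000j S between n0,n2
  Y(L1) = 0.000-0.002781j S between n0,n1
  Y(L2) = 0.000-0.002725j S between n1,n2
  Y(R2) = 0.1212+0.000j S between n1,n0
  I2: injects 0.823 A into n1 (from n2)
  I3: injects 0.717 A into n2 (from n1)
  Y(C2) = 0.000+0.02746j S between n1,n2
  Y(R3) = 0.0001869+0.000j S between n1,n2
  Y(R4) = 0.0001934+0.000j S between n0,n2
  I4: injects 1.16 A into n0 (from n1)
  Y(R5) = 0.6944+0.000j S between n0,n2
  Y(R6) = 0.002342+0.000j S between n0,n2
  Y(R7) = 0.1067+0.000j S between n2,n0
  Y(R8) = 0.01669+0.000j S between n0,n2
  Y(R9) = 0.7937+0.000j S between n0,n2
  Y(C3) = 0.000+0.02795j S between n2,n0
  V1: constraint V(n0)−V(n2) = 18.1
Assemble and solve the 3×3 MNA system:
  V(n1)=-9.400-2.665j  V(n2)=-18.10+0.000j
  i(V1)=-29.22-0.8027j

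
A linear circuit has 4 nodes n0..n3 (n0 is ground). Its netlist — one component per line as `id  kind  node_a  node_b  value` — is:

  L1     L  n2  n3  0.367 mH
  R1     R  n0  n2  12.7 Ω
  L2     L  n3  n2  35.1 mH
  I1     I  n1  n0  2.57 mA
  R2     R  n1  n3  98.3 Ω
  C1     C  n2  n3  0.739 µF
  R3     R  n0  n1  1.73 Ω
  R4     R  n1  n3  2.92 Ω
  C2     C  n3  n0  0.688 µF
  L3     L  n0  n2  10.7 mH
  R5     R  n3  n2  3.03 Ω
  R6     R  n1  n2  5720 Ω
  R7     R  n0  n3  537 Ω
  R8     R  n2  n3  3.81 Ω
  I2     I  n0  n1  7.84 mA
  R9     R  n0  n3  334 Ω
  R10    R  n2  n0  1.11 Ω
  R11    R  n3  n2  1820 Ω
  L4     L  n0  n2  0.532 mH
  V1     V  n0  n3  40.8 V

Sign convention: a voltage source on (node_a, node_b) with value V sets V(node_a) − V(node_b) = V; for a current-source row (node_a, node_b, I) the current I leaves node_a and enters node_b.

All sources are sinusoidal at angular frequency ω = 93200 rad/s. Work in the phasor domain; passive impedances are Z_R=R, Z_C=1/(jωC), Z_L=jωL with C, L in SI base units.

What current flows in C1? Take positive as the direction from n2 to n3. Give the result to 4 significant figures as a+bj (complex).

Apply KCL at each of the 3 non-ground nodes and solve the resulting linear system.
Node n1: branches {I1, R2, R3, R4, R6, I2} → V_1 = -15.45-0.0001582j
Node n2: branches {L1, R1, L2, C1, L3, R5, R6, R8, R10, R11, L4} → V_2 = -15.40-0.8425j
Node n3: branches {L1, L2, R2, C1, R4, C2, R5, R7, R8, R9, R11, V1} → V_3 = -40.80+0.000j
Source currents: i(V1)=-24.24-3.116j

0.05803+1.750j A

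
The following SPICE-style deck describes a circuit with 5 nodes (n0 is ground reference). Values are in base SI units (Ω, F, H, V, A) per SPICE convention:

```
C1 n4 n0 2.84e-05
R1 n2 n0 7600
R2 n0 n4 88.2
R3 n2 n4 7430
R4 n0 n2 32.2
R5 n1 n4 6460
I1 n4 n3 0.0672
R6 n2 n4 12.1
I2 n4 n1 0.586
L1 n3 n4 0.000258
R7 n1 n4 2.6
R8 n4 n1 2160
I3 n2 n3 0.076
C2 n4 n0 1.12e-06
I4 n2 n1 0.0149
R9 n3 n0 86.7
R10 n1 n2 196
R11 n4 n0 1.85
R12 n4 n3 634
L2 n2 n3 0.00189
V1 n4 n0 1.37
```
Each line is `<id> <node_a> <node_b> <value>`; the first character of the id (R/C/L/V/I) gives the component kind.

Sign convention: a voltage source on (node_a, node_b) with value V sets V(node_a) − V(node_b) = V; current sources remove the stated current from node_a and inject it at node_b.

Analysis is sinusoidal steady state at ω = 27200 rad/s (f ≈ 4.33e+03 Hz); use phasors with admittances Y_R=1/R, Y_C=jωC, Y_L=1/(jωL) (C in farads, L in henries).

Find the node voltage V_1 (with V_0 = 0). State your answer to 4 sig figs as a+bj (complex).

2.898-0.001840j V

Element admittances at ω=27200 rad/s:
  Y(C1) = 0.000+0.7725j S between n4,n0
  Y(R1) = 0.0001316+0.000j S between n2,n0
  Y(R2) = 0.01134+0.000j S between n0,n4
  Y(R3) = 0.0001346+0.000j S between n2,n4
  Y(R4) = 0.03106+0.000j S between n0,n2
  Y(R5) = 0.0001548+0.000j S between n1,n4
  I1: injects 0.0672 A into n3 (from n4)
  Y(R6) = 0.08264+0.000j S between n2,n4
  I2: injects 0.586 A into n1 (from n4)
  Y(L1) = 0.000-0.1425j S between n3,n4
  Y(R7) = 0.3846+0.000j S between n1,n4
  Y(R8) = 0.0004630+0.000j S between n4,n1
  I3: injects 0.076 A into n3 (from n2)
  Y(C2) = 0.000+0.03046j S between n4,n0
  I4: injects 0.0149 A into n1 (from n2)
  Y(R9) = 0.01153+0.000j S between n3,n0
  Y(R10) = 0.005102+0.000j S between n1,n2
  Y(R11) = 0.5405+0.000j S between n4,n0
  Y(R12) = 0.001577+0.000j S between n4,n3
  Y(L2) = 0.000-0.01945j S between n2,n3
  V1: constraint V(n4)−V(n0) = 1.37
Assemble and solve the 5×5 MNA system:
  V(n1)=2.898-0.001840j  V(n2)=0.4626-0.1408j  V(n3)=1.324+0.7735j  V(n4)=1.370+0.000j
  i(V1)=-0.7858-1.105j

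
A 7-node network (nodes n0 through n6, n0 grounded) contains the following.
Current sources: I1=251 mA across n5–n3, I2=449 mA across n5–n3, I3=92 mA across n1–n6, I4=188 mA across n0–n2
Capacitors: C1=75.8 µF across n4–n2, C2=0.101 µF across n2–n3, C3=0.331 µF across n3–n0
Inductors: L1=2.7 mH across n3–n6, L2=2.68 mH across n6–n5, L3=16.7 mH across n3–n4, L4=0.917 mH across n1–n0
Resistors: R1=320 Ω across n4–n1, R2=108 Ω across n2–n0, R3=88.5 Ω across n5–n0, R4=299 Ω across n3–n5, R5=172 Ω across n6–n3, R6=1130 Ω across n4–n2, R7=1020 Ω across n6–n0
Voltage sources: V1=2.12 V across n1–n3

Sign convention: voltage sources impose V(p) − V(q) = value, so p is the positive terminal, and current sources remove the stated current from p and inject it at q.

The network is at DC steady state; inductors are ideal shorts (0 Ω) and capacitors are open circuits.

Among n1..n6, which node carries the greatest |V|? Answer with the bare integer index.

Apply KCL at each of the 6 non-ground nodes and solve the resulting linear system.
Node n1: branches {R1, I3, L4, V1} → V_1 = 0.000
Node n2: branches {C1, R2, C2, I4, R6} → V_2 = 18.35
Node n3: branches {I1, I2, L1, R4, C2, C3, R5, L3, V1} → V_3 = -2.120
Node n4: branches {C1, R1, L3, R6} → V_4 = -2.120
Node n5: branches {I1, I2, L2, R3, R4} → V_5 = -2.120
Node n6: branches {L1, L2, I3, R5, R7} → V_6 = -2.120
Source currents: i(L1)=0.5820, i(L2)=0.6760, i(L3)=-0.02474, i(L4)=0.04415, i(V1)=-0.1428

2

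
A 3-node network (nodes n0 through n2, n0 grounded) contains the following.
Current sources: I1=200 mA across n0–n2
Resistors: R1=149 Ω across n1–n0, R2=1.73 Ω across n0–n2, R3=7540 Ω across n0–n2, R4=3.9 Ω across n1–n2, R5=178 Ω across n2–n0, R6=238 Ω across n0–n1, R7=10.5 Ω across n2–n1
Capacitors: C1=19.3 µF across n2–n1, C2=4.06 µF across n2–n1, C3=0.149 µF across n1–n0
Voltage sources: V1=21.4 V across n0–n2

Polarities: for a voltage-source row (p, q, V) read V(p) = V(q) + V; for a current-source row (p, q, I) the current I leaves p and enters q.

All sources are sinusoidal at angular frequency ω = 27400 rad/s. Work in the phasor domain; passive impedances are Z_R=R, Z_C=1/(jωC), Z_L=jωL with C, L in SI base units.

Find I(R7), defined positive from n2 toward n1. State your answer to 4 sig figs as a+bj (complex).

-0.02457+0.02070j A

MNA unknowns: 2 node voltages V₁..V_2 plus 1 source current (V1)
I1: z[0]−=0.2, z[2]+=0.2
R1: Y=0.006711+0.000j on G[1,0]
R2: Y=0.5780+0.000j on G[0,2]
R3: Y=0.0001326+0.000j on G[0,2]
R4: Y=0.2564+0.000j on G[1,2]
C1: Y=0.000+0.5288j on G[2,1]
R5: Y=0.005618+0.000j on G[2,0]
C2: Y=0.000+0.1112j on G[2,1]
C3: Y=0.000+0.004083j on G[1,0]
R6: Y=0.004202+0.000j on G[0,1]
R7: Y=0.09524+0.000j on G[2,1]
V1: row V0−V2=21.4, i_V1 at 0,2
solve → V1=-21.14-0.2174j, V2=-21.40+0.000j
aux → i_V1=-12.92-0.08869j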